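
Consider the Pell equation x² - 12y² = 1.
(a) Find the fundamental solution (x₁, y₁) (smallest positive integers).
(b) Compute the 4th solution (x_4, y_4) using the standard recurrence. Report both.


Step 1: Find the fundamental solution (x₁, y₁) of x² - 12y² = 1.
  Expand √12 as a continued fraction. a₀ = ⌊√12⌋ = 3; iterate m_{k+1} = d_k·a_k − m_k, d_{k+1} = (12 − m_{k+1}²)/d_k, a_{k+1} = ⌊(a₀ + m_{k+1})/d_{k+1}⌋ (starting m₀ = 0, d₀ = 1), with convergents p_k = a_k·p_{k-1} + p_{k-2}, q_k = a_k·q_{k-1} + q_{k-2} (p₋₁ = 1, q₋₁ = 0):
  k = 0: a₀ = 3; p₀/q₀ = 3/1; p₀² − 12·q₀² = 9 − 12 = -3.
  k = 1: m = 3, d = 3, a = ⌊(3 + 3)/3⌋ = 2; p/q = (2·3 + 1)/(2·1 + 0) = 7/2; p² − 12·q² = 49 − 48 = 1.
  The first convergent with p² − 12·q² = 1 gives the fundamental solution (x₁, y₁) = (7, 2).
Step 2: Apply the recurrence (x_{n+1}, y_{n+1}) = (x₁x_n + 12y₁y_n, x₁y_n + y₁x_n) repeatedly.
  From (x_1, y_1) = (7, 2): x_2 = 7·7 + 12·2·2 = 97; y_2 = 7·2 + 2·7 = 28.
  From (x_2, y_2) = (97, 28): x_3 = 7·97 + 12·2·28 = 1351; y_3 = 7·28 + 2·97 = 390.
  From (x_3, y_3) = (1351, 390): x_4 = 7·1351 + 12·2·390 = 18817; y_4 = 7·390 + 2·1351 = 5432.
Step 3: Verify x_4² - 12·y_4² = 354079489 - 354079488 = 1 (should be 1). ✓

(x_1, y_1) = (7, 2); (x_4, y_4) = (18817, 5432).


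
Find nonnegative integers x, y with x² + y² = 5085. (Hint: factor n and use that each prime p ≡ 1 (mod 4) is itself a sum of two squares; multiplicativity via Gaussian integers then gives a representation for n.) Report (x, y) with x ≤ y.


Step 1: Factor n = 5085 = 3^2 · 5 · 113.
Step 2: Check the mod-4 condition on each prime factor: 3 ≡ 3 (mod 4), exponent 2 (must be even); 5 ≡ 1 (mod 4), exponent 1; 113 ≡ 1 (mod 4), exponent 1.
All primes ≡ 3 (mod 4) appear to even exponent (or don't appear), so by the two-squares theorem n IS expressible as a sum of two squares.
Step 3: Build a representation. Group n = k² · m with k = 3 and m = 5 · 113 = 565 (a product of primes ≡ 1 (mod 4)); a representation of m scales to one of n via (k·x)² + (k·y)² = k²(x² + y²). Each prime p ≡ 1 (mod 4) is itself a sum of two squares; find a² by testing p − a² for a perfect square:
  5: 5 − 1² = 4 = 2² ⇒ 5 = 1² + 2².
  113: 113 − 1² = 112, 113 − 2² = 109, 113 − 3² = 104, 113 − 4² = 97, 113 − 5² = 88, 113 − 6² = 77, 113 − 7² = 64 = 8² ⇒ 113 = 7² + 8².
  Combine using the Brahmagupta–Fibonacci identity (a² + b²)(c² + d²) = (ac − bd)² + (ad + bc)² = (ac + bd)² + (ad − bc)²:
  5 · 113 = 565: from (1² + 2²)(7² + 8²), take (1·7 − 2·8, 1·8 + 2·7) = (7 − 16, 8 + 14) = (-9, 22); dropping signs (only squares matter) gives (9, 22); check 9² + 22² = 81 + 484 = 565 ✓.
  Scale by k = 3: (3·9, 3·22) = (27, 66).
Step 4: Order so x ≤ y and verify: 27² + 66² = 729 + 4356 = 5085 = n. ✓

n = 5085 = 27² + 66² (one valid representation with x ≤ y).


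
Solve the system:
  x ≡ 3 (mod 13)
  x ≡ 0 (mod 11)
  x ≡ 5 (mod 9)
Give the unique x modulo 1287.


Moduli 13, 11, 9 are pairwise coprime; by CRT there is a unique solution modulo M = 13 · 11 · 9 = 1287.
Solve pairwise, accumulating the modulus:
  Start with x ≡ 3 (mod 13).
  Combine with x ≡ 0 (mod 11): since gcd(13, 11) = 1, we get a unique residue mod 143.
    Write x = 3 + 13·t and substitute into x ≡ 0 (mod 11): 13·t ≡ 0 − 3 = -3 (mod 11).
    Reduce coefficients mod 11: 2·t ≡ 8 (mod 11).
    The inverse of 2 mod 11 is 6 (since 2·6 = 12 = 1·11 + 1), so t ≡ 6·8 = 48 ≡ 4 (mod 11).
    Then x = 3 + 13·4 = 55, valid modulo lcm(13, 11) = 143: x ≡ 55 (mod 143).
  Combine with x ≡ 5 (mod 9): since gcd(143, 9) = 1, we get a unique residue mod 1287.
    Write x = 55 + 143·t and substitute into x ≡ 5 (mod 9): 143·t ≡ 5 − 55 = -50 (mod 9).
    Reduce coefficients mod 9: 8·t ≡ 4 (mod 9).
    The inverse of 8 mod 9 is 8 (since 8·8 = 64 = 7·9 + 1), so t ≡ 8·4 = 32 ≡ 5 (mod 9).
    Then x = 55 + 143·5 = 770, valid modulo lcm(143, 9) = 1287: x ≡ 770 (mod 1287).
Verify: 770 mod 13 = 3 ✓, 770 mod 11 = 0 ✓, 770 mod 9 = 5 ✓.

x ≡ 770 (mod 1287).


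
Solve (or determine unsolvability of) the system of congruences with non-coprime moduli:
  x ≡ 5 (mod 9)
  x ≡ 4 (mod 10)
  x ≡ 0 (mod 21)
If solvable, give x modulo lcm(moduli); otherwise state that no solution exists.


Moduli 9, 10, 21 are not pairwise coprime, so CRT works modulo lcm(m_i) when all pairwise compatibility conditions hold.
Pairwise compatibility: gcd(m_i, m_j) must divide a_i - a_j for every pair.
Merge one congruence at a time:
  Start: x ≡ 5 (mod 9).
  Combine with x ≡ 4 (mod 10): gcd(9, 10) = 1; 4 - 5 = -1, which IS divisible by 1, so compatible.
    Write x = 5 + 9·t and substitute into x ≡ 4 (mod 10): 9·t ≡ 4 − 5 = -1 (mod 10).
    Reduce coefficients mod 10: 9·t ≡ 9 (mod 10).
    The inverse of 9 mod 10 is 9 (since 9·9 = 81 = 8·10 + 1), so t ≡ 9·9 = 81 ≡ 1 (mod 10).
    Then x = 5 + 9·1 = 14, valid modulo lcm(9, 10) = 90: x ≡ 14 (mod 90).
  Combine with x ≡ 0 (mod 21): gcd(90, 21) = 3, and 0 - 14 = -14 is NOT divisible by 3.
    ⇒ system is inconsistent (no integer solution).

No solution (the system is inconsistent).


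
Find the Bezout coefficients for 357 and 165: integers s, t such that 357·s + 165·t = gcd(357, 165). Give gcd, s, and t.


Euclidean algorithm on (357, 165) — divide until remainder is 0:
  357 = 2 · 165 + 27
  165 = 6 · 27 + 3
  27 = 9 · 3 + 0
gcd(357, 165) = 3.
Track Bezout coefficients alongside the remainders: start with r₀ = 357 = a·1 + b·0 (s = 1, t = 0) and r₁ = 165 = a·0 + b·1 (s = 0, t = 1); each new remainder r_{k+1} = r_{k-1} − q_k·r_k inherits s_{k+1} = s_{k-1} − q_k·s_k, t_{k+1} = t_{k-1} − q_k·t_k, so r_k = a·s_k + b·t_k at every step:
  q = 2: r = 27, s = 1 − 2·0 = 1, t = 0 − 2·1 = -2  (check: 357·1 + 165·(-2) = 27)
  q = 6: r = 3, s = 0 − 6·1 = -6, t = 1 − 6·(-2) = 13  (check: 357·(-6) + 165·13 = 3)
The row with r = 3 (the gcd) gives the Bezout coefficients s = -6, t = 13.
Result: 357 · (-6) + 165 · (13) = 3.

gcd(357, 165) = 3; s = -6, t = 13 (check: 357·(-6) + 165·13 = 3).


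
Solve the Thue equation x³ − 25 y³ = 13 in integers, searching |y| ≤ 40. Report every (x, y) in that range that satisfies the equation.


The equation is x³ - 25y³ = 13. For fixed y, x³ = 25·y³ + 13, so a solution requires the RHS to be a perfect cube.
Strategy: iterate y from -40 to 40, compute RHS = 25·y³ + 13, and check whether it is a (positive or negative) perfect cube.
Check small values of y:
  y = 0: RHS = 13 is not a perfect cube.
  y = 1: RHS = 38 is not a perfect cube.
  y = -1: RHS = -12 is not a perfect cube.
  y = 2: RHS = 213 is not a perfect cube.
  y = -2: RHS = -187 is not a perfect cube.
  y = 3: RHS = 688 is not a perfect cube.
  y = -3: RHS = -662 is not a perfect cube.
Continuing the search up to |y| = 40 finds no solutions either.
No (x, y) in the scanned range satisfies the equation.

No integer solutions with |y| ≤ 40.


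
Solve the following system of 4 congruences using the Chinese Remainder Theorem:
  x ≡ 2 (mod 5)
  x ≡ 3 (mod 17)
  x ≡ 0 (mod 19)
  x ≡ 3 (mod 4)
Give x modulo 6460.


Product of moduli M = 5 · 17 · 19 · 4 = 6460.
Merge one congruence at a time:
  Start: x ≡ 2 (mod 5).
  Combine with x ≡ 3 (mod 17); new modulus lcm = 85.
    Write x = 2 + 5·t and substitute into x ≡ 3 (mod 17): 5·t ≡ 3 − 2 = 1 (mod 17).
    The inverse of 5 mod 17 is 7 (since 5·7 = 35 = 2·17 + 1), so t ≡ 7·1 = 7 ≡ 7 (mod 17).
    Then x = 2 + 5·7 = 37, valid modulo lcm(5, 17) = 85: x ≡ 37 (mod 85).
  Combine with x ≡ 0 (mod 19); new modulus lcm = 1615.
    Write x = 37 + 85·t and substitute into x ≡ 0 (mod 19): 85·t ≡ 0 − 37 = -37 (mod 19).
    Reduce coefficients mod 19: 9·t ≡ 1 (mod 19).
    The inverse of 9 mod 19 is 17 (since 9·17 = 153 = 8·19 + 1), so t ≡ 17·1 = 17 ≡ 17 (mod 19).
    Then x = 37 + 85·17 = 1482, valid modulo lcm(85, 19) = 1615: x ≡ 1482 (mod 1615).
  Combine with x ≡ 3 (mod 4); new modulus lcm = 6460.
    Write x = 1482 + 1615·t and substitute into x ≡ 3 (mod 4): 1615·t ≡ 3 − 1482 = -1479 (mod 4).
    Reduce coefficients mod 4: 3·t ≡ 1 (mod 4).
    The inverse of 3 mod 4 is 3 (since 3·3 = 9 = 2·4 + 1), so t ≡ 3·1 = 3 ≡ 3 (mod 4).
    Then x = 1482 + 1615·3 = 6327, valid modulo lcm(1615, 4) = 6460: x ≡ 6327 (mod 6460).
Verify against each original: 6327 mod 5 = 2, 6327 mod 17 = 3, 6327 mod 19 = 0, 6327 mod 4 = 3.

x ≡ 6327 (mod 6460).


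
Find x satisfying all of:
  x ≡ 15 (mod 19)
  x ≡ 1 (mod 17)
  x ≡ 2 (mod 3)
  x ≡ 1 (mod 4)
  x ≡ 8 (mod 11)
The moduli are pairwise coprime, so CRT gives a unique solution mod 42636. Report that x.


Product of moduli M = 19 · 17 · 3 · 4 · 11 = 42636.
Merge one congruence at a time:
  Start: x ≡ 15 (mod 19).
  Combine with x ≡ 1 (mod 17); new modulus lcm = 323.
    Write x = 15 + 19·t and substitute into x ≡ 1 (mod 17): 19·t ≡ 1 − 15 = -14 (mod 17).
    Reduce coefficients mod 17: 2·t ≡ 3 (mod 17).
    The inverse of 2 mod 17 is 9 (since 2·9 = 18 = 1·17 + 1), so t ≡ 9·3 = 27 ≡ 10 (mod 17).
    Then x = 15 + 19·10 = 205, valid modulo lcm(19, 17) = 323: x ≡ 205 (mod 323).
  Combine with x ≡ 2 (mod 3); new modulus lcm = 969.
    Write x = 205 + 323·t and substitute into x ≡ 2 (mod 3): 323·t ≡ 2 − 205 = -203 (mod 3).
    Reduce coefficients mod 3: 2·t ≡ 1 (mod 3).
    The inverse of 2 mod 3 is 2 (since 2·2 = 4 = 1·3 + 1), so t ≡ 2·1 = 2 ≡ 2 (mod 3).
    Then x = 205 + 323·2 = 851, valid modulo lcm(323, 3) = 969: x ≡ 851 (mod 969).
  Combine with x ≡ 1 (mod 4); new modulus lcm = 3876.
    Write x = 851 + 969·t and substitute into x ≡ 1 (mod 4): 969·t ≡ 1 − 851 = -850 (mod 4).
    Reduce coefficients mod 4: 1·t ≡ 2 (mod 4).
    So t ≡ 2 (mod 4).
    Then x = 851 + 969·2 = 2789, valid modulo lcm(969, 4) = 3876: x ≡ 2789 (mod 3876).
  Combine with x ≡ 8 (mod 11); new modulus lcm = 42636.
    Write x = 2789 + 3876·t and substitute into x ≡ 8 (mod 11): 3876·t ≡ 8 − 2789 = -2781 (mod 11).
    Reduce coefficients mod 11: 4·t ≡ 2 (mod 11).
    The inverse of 4 mod 11 is 3 (since 4·3 = 12 = 1·11 + 1), so t ≡ 3·2 = 6 ≡ 6 (mod 11).
    Then x = 2789 + 3876·6 = 26045, valid modulo lcm(3876, 11) = 42636: x ≡ 26045 (mod 42636).
Verify against each original: 26045 mod 19 = 15, 26045 mod 17 = 1, 26045 mod 3 = 2, 26045 mod 4 = 1, 26045 mod 11 = 8.

x ≡ 26045 (mod 42636).


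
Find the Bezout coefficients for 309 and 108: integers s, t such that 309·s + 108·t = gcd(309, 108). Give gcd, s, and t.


Euclidean algorithm on (309, 108) — divide until remainder is 0:
  309 = 2 · 108 + 93
  108 = 1 · 93 + 15
  93 = 6 · 15 + 3
  15 = 5 · 3 + 0
gcd(309, 108) = 3.
Track Bezout coefficients alongside the remainders: start with r₀ = 309 = a·1 + b·0 (s = 1, t = 0) and r₁ = 108 = a·0 + b·1 (s = 0, t = 1); each new remainder r_{k+1} = r_{k-1} − q_k·r_k inherits s_{k+1} = s_{k-1} − q_k·s_k, t_{k+1} = t_{k-1} − q_k·t_k, so r_k = a·s_k + b·t_k at every step:
  q = 2: r = 93, s = 1 − 2·0 = 1, t = 0 − 2·1 = -2  (check: 309·1 + 108·(-2) = 93)
  q = 1: r = 15, s = 0 − 1·1 = -1, t = 1 − 1·(-2) = 3  (check: 309·(-1) + 108·3 = 15)
  q = 6: r = 3, s = 1 − 6·(-1) = 7, t = -2 − 6·3 = -20  (check: 309·7 + 108·(-20) = 3)
The row with r = 3 (the gcd) gives the Bezout coefficients s = 7, t = -20.
Result: 309 · (7) + 108 · (-20) = 3.

gcd(309, 108) = 3; s = 7, t = -20 (check: 309·7 + 108·(-20) = 3).


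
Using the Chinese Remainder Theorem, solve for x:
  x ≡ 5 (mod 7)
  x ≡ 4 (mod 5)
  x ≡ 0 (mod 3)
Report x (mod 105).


Moduli 7, 5, 3 are pairwise coprime; by CRT there is a unique solution modulo M = 7 · 5 · 3 = 105.
Solve pairwise, accumulating the modulus:
  Start with x ≡ 5 (mod 7).
  Combine with x ≡ 4 (mod 5): since gcd(7, 5) = 1, we get a unique residue mod 35.
    Write x = 5 + 7·t and substitute into x ≡ 4 (mod 5): 7·t ≡ 4 − 5 = -1 (mod 5).
    Reduce coefficients mod 5: 2·t ≡ 4 (mod 5).
    The inverse of 2 mod 5 is 3 (since 2·3 = 6 = 1·5 + 1), so t ≡ 3·4 = 12 ≡ 2 (mod 5).
    Then x = 5 + 7·2 = 19, valid modulo lcm(7, 5) = 35: x ≡ 19 (mod 35).
  Combine with x ≡ 0 (mod 3): since gcd(35, 3) = 1, we get a unique residue mod 105.
    Write x = 19 + 35·t and substitute into x ≡ 0 (mod 3): 35·t ≡ 0 − 19 = -19 (mod 3).
    Reduce coefficients mod 3: 2·t ≡ 2 (mod 3).
    The inverse of 2 mod 3 is 2 (since 2·2 = 4 = 1·3 + 1), so t ≡ 2·2 = 4 ≡ 1 (mod 3).
    Then x = 19 + 35·1 = 54, valid modulo lcm(35, 3) = 105: x ≡ 54 (mod 105).
Verify: 54 mod 7 = 5 ✓, 54 mod 5 = 4 ✓, 54 mod 3 = 0 ✓.

x ≡ 54 (mod 105).


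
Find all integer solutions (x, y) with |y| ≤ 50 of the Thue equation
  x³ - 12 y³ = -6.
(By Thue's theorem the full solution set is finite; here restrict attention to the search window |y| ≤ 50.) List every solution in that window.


The equation is x³ - 12y³ = -6. For fixed y, x³ = 12·y³ − 6, so a solution requires the RHS to be a perfect cube.
Strategy: iterate y from -50 to 50, compute RHS = 12·y³ − 6, and check whether it is a (positive or negative) perfect cube.
Check small values of y:
  y = 0: RHS = -6 is not a perfect cube.
  y = 1: RHS = 6 is not a perfect cube.
  y = -1: RHS = -18 is not a perfect cube.
  y = 2: RHS = 90 is not a perfect cube.
  y = -2: RHS = -102 is not a perfect cube.
  y = 3: RHS = 318 is not a perfect cube.
  y = -3: RHS = -330 is not a perfect cube.
Continuing the search up to |y| = 50 finds no solutions either.
No (x, y) in the scanned range satisfies the equation.

No integer solutions with |y| ≤ 50.


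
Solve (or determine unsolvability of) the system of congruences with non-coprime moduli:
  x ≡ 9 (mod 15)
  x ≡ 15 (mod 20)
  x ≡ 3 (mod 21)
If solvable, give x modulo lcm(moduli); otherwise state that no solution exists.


Moduli 15, 20, 21 are not pairwise coprime, so CRT works modulo lcm(m_i) when all pairwise compatibility conditions hold.
Pairwise compatibility: gcd(m_i, m_j) must divide a_i - a_j for every pair.
Merge one congruence at a time:
  Start: x ≡ 9 (mod 15).
  Combine with x ≡ 15 (mod 20): gcd(15, 20) = 5, and 15 - 9 = 6 is NOT divisible by 5.
    ⇒ system is inconsistent (no integer solution).

No solution (the system is inconsistent).


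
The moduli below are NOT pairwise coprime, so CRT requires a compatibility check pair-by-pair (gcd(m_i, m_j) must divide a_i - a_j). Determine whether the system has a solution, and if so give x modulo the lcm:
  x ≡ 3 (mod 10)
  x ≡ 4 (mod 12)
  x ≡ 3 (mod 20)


Moduli 10, 12, 20 are not pairwise coprime, so CRT works modulo lcm(m_i) when all pairwise compatibility conditions hold.
Pairwise compatibility: gcd(m_i, m_j) must divide a_i - a_j for every pair.
Merge one congruence at a time:
  Start: x ≡ 3 (mod 10).
  Combine with x ≡ 4 (mod 12): gcd(10, 12) = 2, and 4 - 3 = 1 is NOT divisible by 2.
    ⇒ system is inconsistent (no integer solution).

No solution (the system is inconsistent).


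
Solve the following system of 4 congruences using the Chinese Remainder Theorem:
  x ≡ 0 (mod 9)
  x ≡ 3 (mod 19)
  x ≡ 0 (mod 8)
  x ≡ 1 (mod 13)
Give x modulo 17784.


Product of moduli M = 9 · 19 · 8 · 13 = 17784.
Merge one congruence at a time:
  Start: x ≡ 0 (mod 9).
  Combine with x ≡ 3 (mod 19); new modulus lcm = 171.
    Write x = 0 + 9·t and substitute into x ≡ 3 (mod 19): 9·t ≡ 3 − 0 = 3 (mod 19).
    The inverse of 9 mod 19 is 17 (since 9·17 = 153 = 8·19 + 1), so t ≡ 17·3 = 51 ≡ 13 (mod 19).
    Then x = 0 + 9·13 = 117, valid modulo lcm(9, 19) = 171: x ≡ 117 (mod 171).
  Combine with x ≡ 0 (mod 8); new modulus lcm = 1368.
    Write x = 117 + 171·t and substitute into x ≡ 0 (mod 8): 171·t ≡ 0 − 117 = -117 (mod 8).
    Reduce coefficients mod 8: 3·t ≡ 3 (mod 8).
    The inverse of 3 mod 8 is 3 (since 3·3 = 9 = 1·8 + 1), so t ≡ 3·3 = 9 ≡ 1 (mod 8).
    Then x = 117 + 171·1 = 288, valid modulo lcm(171, 8) = 1368: x ≡ 288 (mod 1368).
  Combine with x ≡ 1 (mod 13); new modulus lcm = 17784.
    Write x = 288 + 1368·t and substitute into x ≡ 1 (mod 13): 1368·t ≡ 1 − 288 = -287 (mod 13).
    Reduce coefficients mod 13: 3·t ≡ 12 (mod 13).
    The inverse of 3 mod 13 is 9 (since 3·9 = 27 = 2·13 + 1), so t ≡ 9·12 = 108 ≡ 4 (mod 13).
    Then x = 288 + 1368·4 = 5760, valid modulo lcm(1368, 13) = 17784: x ≡ 5760 (mod 17784).
Verify against each original: 5760 mod 9 = 0, 5760 mod 19 = 3, 5760 mod 8 = 0, 5760 mod 13 = 1.

x ≡ 5760 (mod 17784).


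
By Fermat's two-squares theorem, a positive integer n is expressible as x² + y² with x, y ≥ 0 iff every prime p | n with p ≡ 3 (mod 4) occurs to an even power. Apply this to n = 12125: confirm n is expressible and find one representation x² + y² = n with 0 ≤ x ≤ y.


Step 1: Factor n = 12125 = 5^3 · 97.
Step 2: Check the mod-4 condition on each prime factor: 5 ≡ 1 (mod 4), exponent 3; 97 ≡ 1 (mod 4), exponent 1.
All primes ≡ 3 (mod 4) appear to even exponent (or don't appear), so by the two-squares theorem n IS expressible as a sum of two squares.
Step 3: Build a representation. Group n = k² · m with k = 5 and m = 5 · 97 = 485 (a product of primes ≡ 1 (mod 4)); a representation of m scales to one of n via (k·x)² + (k·y)² = k²(x² + y²). Each prime p ≡ 1 (mod 4) is itself a sum of two squares; find a² by testing p − a² for a perfect square:
  5: 5 − 1² = 4 = 2² ⇒ 5 = 1² + 2².
  97: 97 − 1² = 96, 97 − 2² = 93, 97 − 3² = 88, 97 − 4² = 81 = 9² ⇒ 97 = 4² + 9².
  Combine using the Brahmagupta–Fibonacci identity (a² + b²)(c² + d²) = (ac − bd)² + (ad + bc)² = (ac + bd)² + (ad − bc)²:
  5 · 97 = 485: from (1² + 2²)(4² + 9²), take (1·4 − 2·9, 1·9 + 2·4) = (4 − 18, 9 + 8) = (-14, 17); dropping signs (only squares matter) gives (14, 17); check 14² + 17² = 196 + 289 = 485 ✓.
  Scale by k = 5: (5·14, 5·17) = (70, 85).
Step 4: Order so x ≤ y and verify: 70² + 85² = 4900 + 7225 = 12125 = n. ✓

n = 12125 = 70² + 85² (one valid representation with x ≤ y).


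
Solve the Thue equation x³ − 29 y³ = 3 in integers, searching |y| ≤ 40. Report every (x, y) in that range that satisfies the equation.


The equation is x³ - 29y³ = 3. For fixed y, x³ = 29·y³ + 3, so a solution requires the RHS to be a perfect cube.
Strategy: iterate y from -40 to 40, compute RHS = 29·y³ + 3, and check whether it is a (positive or negative) perfect cube.
Check small values of y:
  y = 0: RHS = 3 is not a perfect cube.
  y = 1: RHS = 32 is not a perfect cube.
  y = -1: RHS = -26 is not a perfect cube.
  y = 2: RHS = 235 is not a perfect cube.
  y = -2: RHS = -229 is not a perfect cube.
  y = 3: RHS = 786 is not a perfect cube.
  y = -3: RHS = -780 is not a perfect cube.
Continuing the search up to |y| = 40 finds no solutions either.
No (x, y) in the scanned range satisfies the equation.

No integer solutions with |y| ≤ 40.


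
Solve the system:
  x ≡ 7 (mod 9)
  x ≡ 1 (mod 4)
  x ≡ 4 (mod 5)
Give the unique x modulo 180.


Moduli 9, 4, 5 are pairwise coprime; by CRT there is a unique solution modulo M = 9 · 4 · 5 = 180.
Solve pairwise, accumulating the modulus:
  Start with x ≡ 7 (mod 9).
  Combine with x ≡ 1 (mod 4): since gcd(9, 4) = 1, we get a unique residue mod 36.
    Write x = 7 + 9·t and substitute into x ≡ 1 (mod 4): 9·t ≡ 1 − 7 = -6 (mod 4).
    Reduce coefficients mod 4: 1·t ≡ 2 (mod 4).
    So t ≡ 2 (mod 4).
    Then x = 7 + 9·2 = 25, valid modulo lcm(9, 4) = 36: x ≡ 25 (mod 36).
  Combine with x ≡ 4 (mod 5): since gcd(36, 5) = 1, we get a unique residue mod 180.
    Write x = 25 + 36·t and substitute into x ≡ 4 (mod 5): 36·t ≡ 4 − 25 = -21 (mod 5).
    Reduce coefficients mod 5: 1·t ≡ 4 (mod 5).
    So t ≡ 4 (mod 5).
    Then x = 25 + 36·4 = 169, valid modulo lcm(36, 5) = 180: x ≡ 169 (mod 180).
Verify: 169 mod 9 = 7 ✓, 169 mod 4 = 1 ✓, 169 mod 5 = 4 ✓.

x ≡ 169 (mod 180).


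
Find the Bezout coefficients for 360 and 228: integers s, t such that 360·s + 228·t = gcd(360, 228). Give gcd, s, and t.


Euclidean algorithm on (360, 228) — divide until remainder is 0:
  360 = 1 · 228 + 132
  228 = 1 · 132 + 96
  132 = 1 · 96 + 36
  96 = 2 · 36 + 24
  36 = 1 · 24 + 12
  24 = 2 · 12 + 0
gcd(360, 228) = 12.
Track Bezout coefficients alongside the remainders: start with r₀ = 360 = a·1 + b·0 (s = 1, t = 0) and r₁ = 228 = a·0 + b·1 (s = 0, t = 1); each new remainder r_{k+1} = r_{k-1} − q_k·r_k inherits s_{k+1} = s_{k-1} − q_k·s_k, t_{k+1} = t_{k-1} − q_k·t_k, so r_k = a·s_k + b·t_k at every step:
  q = 1: r = 132, s = 1 − 1·0 = 1, t = 0 − 1·1 = -1  (check: 360·1 + 228·(-1) = 132)
  q = 1: r = 96, s = 0 − 1·1 = -1, t = 1 − 1·(-1) = 2  (check: 360·(-1) + 228·2 = 96)
  q = 1: r = 36, s = 1 − 1·(-1) = 2, t = -1 − 1·2 = -3  (check: 360·2 + 228·(-3) = 36)
  q = 2: r = 24, s = -1 − 2·2 = -5, t = 2 − 2·(-3) = 8  (check: 360·(-5) + 228·8 = 24)
  q = 1: r = 12, s = 2 − 1·(-5) = 7, t = -3 − 1·8 = -11  (check: 360·7 + 228·(-11) = 12)
The row with r = 12 (the gcd) gives the Bezout coefficients s = 7, t = -11.
Result: 360 · (7) + 228 · (-11) = 12.

gcd(360, 228) = 12; s = 7, t = -11 (check: 360·7 + 228·(-11) = 12).


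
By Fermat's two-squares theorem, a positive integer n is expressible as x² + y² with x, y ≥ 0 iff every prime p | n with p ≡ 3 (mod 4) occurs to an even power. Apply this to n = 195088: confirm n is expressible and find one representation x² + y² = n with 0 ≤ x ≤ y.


Step 1: Factor n = 195088 = 2^4 · 89 · 137.
Step 2: Check the mod-4 condition on each prime factor: 2 = 2 (special); 89 ≡ 1 (mod 4), exponent 1; 137 ≡ 1 (mod 4), exponent 1.
All primes ≡ 3 (mod 4) appear to even exponent (or don't appear), so by the two-squares theorem n IS expressible as a sum of two squares.
Step 3: Build a representation. Group n = k² · m with k = 4 and m = 89 · 137 = 12193 (a product of primes ≡ 1 (mod 4)); a representation of m scales to one of n via (k·x)² + (k·y)² = k²(x² + y²). Each prime p ≡ 1 (mod 4) is itself a sum of two squares; find a² by testing p − a² for a perfect square:
  89: 89 − 1² = 88, 89 − 2² = 85, 89 − 3² = 80, 89 − 4² = 73, 89 − 5² = 64 = 8² ⇒ 89 = 5² + 8².
  137: 137 − 1² = 136, 137 − 2² = 133, 137 − 3² = 128, 137 − 4² = 121 = 11² ⇒ 137 = 4² + 11².
  Combine using the Brahmagupta–Fibonacci identity (a² + b²)(c² + d²) = (ac − bd)² + (ad + bc)² = (ac + bd)² + (ad − bc)²:
  89 · 137 = 12193: from (5² + 8²)(4² + 11²), take (5·4 − 8·11, 5·11 + 8·4) = (20 − 88, 55 + 32) = (-68, 87); dropping signs (only squares matter) gives (68, 87); check 68² + 87² = 4624 + 7569 = 12193 ✓.
  Scale by k = 4: (4·68, 4·87) = (272, 348).
Step 4: Order so x ≤ y and verify: 272² + 348² = 73984 + 121104 = 195088 = n. ✓

n = 195088 = 272² + 348² (one valid representation with x ≤ y).


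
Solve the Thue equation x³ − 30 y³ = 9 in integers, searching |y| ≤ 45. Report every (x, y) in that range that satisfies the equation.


The equation is x³ - 30y³ = 9. For fixed y, x³ = 30·y³ + 9, so a solution requires the RHS to be a perfect cube.
Strategy: iterate y from -45 to 45, compute RHS = 30·y³ + 9, and check whether it is a (positive or negative) perfect cube.
Check small values of y:
  y = 0: RHS = 9 is not a perfect cube.
  y = 1: RHS = 39 is not a perfect cube.
  y = -1: RHS = -21 is not a perfect cube.
  y = 2: RHS = 249 is not a perfect cube.
  y = -2: RHS = -231 is not a perfect cube.
  y = 3: RHS = 819 is not a perfect cube.
  y = -3: RHS = -801 is not a perfect cube.
Continuing the search up to |y| = 45 finds no solutions either.
No (x, y) in the scanned range satisfies the equation.

No integer solutions with |y| ≤ 45.


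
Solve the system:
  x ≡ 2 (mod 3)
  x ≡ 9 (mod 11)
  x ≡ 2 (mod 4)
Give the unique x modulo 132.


Moduli 3, 11, 4 are pairwise coprime; by CRT there is a unique solution modulo M = 3 · 11 · 4 = 132.
Solve pairwise, accumulating the modulus:
  Start with x ≡ 2 (mod 3).
  Combine with x ≡ 9 (mod 11): since gcd(3, 11) = 1, we get a unique residue mod 33.
    Write x = 2 + 3·t and substitute into x ≡ 9 (mod 11): 3·t ≡ 9 − 2 = 7 (mod 11).
    The inverse of 3 mod 11 is 4 (since 3·4 = 12 = 1·11 + 1), so t ≡ 4·7 = 28 ≡ 6 (mod 11).
    Then x = 2 + 3·6 = 20, valid modulo lcm(3, 11) = 33: x ≡ 20 (mod 33).
  Combine with x ≡ 2 (mod 4): since gcd(33, 4) = 1, we get a unique residue mod 132.
    Write x = 20 + 33·t and substitute into x ≡ 2 (mod 4): 33·t ≡ 2 − 20 = -18 (mod 4).
    Reduce coefficients mod 4: 1·t ≡ 2 (mod 4).
    So t ≡ 2 (mod 4).
    Then x = 20 + 33·2 = 86, valid modulo lcm(33, 4) = 132: x ≡ 86 (mod 132).
Verify: 86 mod 3 = 2 ✓, 86 mod 11 = 9 ✓, 86 mod 4 = 2 ✓.

x ≡ 86 (mod 132).


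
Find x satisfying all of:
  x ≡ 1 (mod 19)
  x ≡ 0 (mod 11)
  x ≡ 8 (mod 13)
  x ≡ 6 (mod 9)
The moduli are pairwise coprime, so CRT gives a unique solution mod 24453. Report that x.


Product of moduli M = 19 · 11 · 13 · 9 = 24453.
Merge one congruence at a time:
  Start: x ≡ 1 (mod 19).
  Combine with x ≡ 0 (mod 11); new modulus lcm = 209.
    Write x = 1 + 19·t and substitute into x ≡ 0 (mod 11): 19·t ≡ 0 − 1 = -1 (mod 11).
    Reduce coefficients mod 11: 8·t ≡ 10 (mod 11).
    The inverse of 8 mod 11 is 7 (since 8·7 = 56 = 5·11 + 1), so t ≡ 7·10 = 70 ≡ 4 (mod 11).
    Then x = 1 + 19·4 = 77, valid modulo lcm(19, 11) = 209: x ≡ 77 (mod 209).
  Combine with x ≡ 8 (mod 13); new modulus lcm = 2717.
    Write x = 77 + 209·t and substitute into x ≡ 8 (mod 13): 209·t ≡ 8 − 77 = -69 (mod 13).
    Reduce coefficients mod 13: 1·t ≡ 9 (mod 13).
    So t ≡ 9 (mod 13).
    Then x = 77 + 209·9 = 1958, valid modulo lcm(209, 13) = 2717: x ≡ 1958 (mod 2717).
  Combine with x ≡ 6 (mod 9); new modulus lcm = 24453.
    Write x = 1958 + 2717·t and substitute into x ≡ 6 (mod 9): 2717·t ≡ 6 − 1958 = -1952 (mod 9).
    Reduce coefficients mod 9: 8·t ≡ 1 (mod 9).
    The inverse of 8 mod 9 is 8 (since 8·8 = 64 = 7·9 + 1), so t ≡ 8·1 = 8 ≡ 8 (mod 9).
    Then x = 1958 + 2717·8 = 23694, valid modulo lcm(2717, 9) = 24453: x ≡ 23694 (mod 24453).
Verify against each original: 23694 mod 19 = 1, 23694 mod 11 = 0, 23694 mod 13 = 8, 23694 mod 9 = 6.

x ≡ 23694 (mod 24453).


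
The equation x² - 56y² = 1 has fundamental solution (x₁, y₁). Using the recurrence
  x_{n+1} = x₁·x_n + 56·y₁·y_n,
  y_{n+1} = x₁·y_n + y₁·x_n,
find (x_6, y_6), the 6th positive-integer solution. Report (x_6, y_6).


Step 1: Find the fundamental solution (x₁, y₁) of x² - 56y² = 1.
  Expand √56 as a continued fraction. a₀ = ⌊√56⌋ = 7; iterate m_{k+1} = d_k·a_k − m_k, d_{k+1} = (56 − m_{k+1}²)/d_k, a_{k+1} = ⌊(a₀ + m_{k+1})/d_{k+1}⌋ (starting m₀ = 0, d₀ = 1), with convergents p_k = a_k·p_{k-1} + p_{k-2}, q_k = a_k·q_{k-1} + q_{k-2} (p₋₁ = 1, q₋₁ = 0):
  k = 0: a₀ = 7; p₀/q₀ = 7/1; p₀² − 56·q₀² = 49 − 56 = -7.
  k = 1: m = 7, d = 7, a = ⌊(7 + 7)/7⌋ = 2; p/q = (2·7 + 1)/(2·1 + 0) = 15/2; p² − 56·q² = 225 − 224 = 1.
  The first convergent with p² − 56·q² = 1 gives the fundamental solution (x₁, y₁) = (15, 2).
Step 2: Apply the recurrence (x_{n+1}, y_{n+1}) = (x₁x_n + 56y₁y_n, x₁y_n + y₁x_n) repeatedly.
  From (x_1, y_1) = (15, 2): x_2 = 15·15 + 56·2·2 = 449; y_2 = 15·2 + 2·15 = 60.
  From (x_2, y_2) = (449, 60): x_3 = 15·449 + 56·2·60 = 13455; y_3 = 15·60 + 2·449 = 1798.
  From (x_3, y_3) = (13455, 1798): x_4 = 15·13455 + 56·2·1798 = 403201; y_4 = 15·1798 + 2·13455 = 53880.
  From (x_4, y_4) = (403201, 53880): x_5 = 15·403201 + 56·2·53880 = 12082575; y_5 = 15·53880 + 2·403201 = 1614602.
  From (x_5, y_5) = (12082575, 1614602): x_6 = 15·12082575 + 56·2·1614602 = 362074049; y_6 = 15·1614602 + 2·12082575 = 48384180.
Step 3: Verify x_6² - 56·y_6² = 131097616959254401 - 131097616959254400 = 1 (should be 1). ✓

(x_1, y_1) = (15, 2); (x_6, y_6) = (362074049, 48384180).


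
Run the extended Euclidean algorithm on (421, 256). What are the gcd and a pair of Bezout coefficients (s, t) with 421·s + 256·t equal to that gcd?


Euclidean algorithm on (421, 256) — divide until remainder is 0:
  421 = 1 · 256 + 165
  256 = 1 · 165 + 91
  165 = 1 · 91 + 74
  91 = 1 · 74 + 17
  74 = 4 · 17 + 6
  17 = 2 · 6 + 5
  6 = 1 · 5 + 1
  5 = 5 · 1 + 0
gcd(421, 256) = 1.
Track Bezout coefficients alongside the remainders: start with r₀ = 421 = a·1 + b·0 (s = 1, t = 0) and r₁ = 256 = a·0 + b·1 (s = 0, t = 1); each new remainder r_{k+1} = r_{k-1} − q_k·r_k inherits s_{k+1} = s_{k-1} − q_k·s_k, t_{k+1} = t_{k-1} − q_k·t_k, so r_k = a·s_k + b·t_k at every step:
  q = 1: r = 165, s = 1 − 1·0 = 1, t = 0 − 1·1 = -1  (check: 421·1 + 256·(-1) = 165)
  q = 1: r = 91, s = 0 − 1·1 = -1, t = 1 − 1·(-1) = 2  (check: 421·(-1) + 256·2 = 91)
  q = 1: r = 74, s = 1 − 1·(-1) = 2, t = -1 − 1·2 = -3  (check: 421·2 + 256·(-3) = 74)
  q = 1: r = 17, s = -1 − 1·2 = -3, t = 2 − 1·(-3) = 5  (check: 421·(-3) + 256·5 = 17)
  q = 4: r = 6, s = 2 − 4·(-3) = 14, t = -3 − 4·5 = -23  (check: 421·14 + 256·(-23) = 6)
  q = 2: r = 5, s = -3 − 2·14 = -31, t = 5 − 2·(-23) = 51  (check: 421·(-31) + 256·51 = 5)
  q = 1: r = 1, s = 14 − 1·(-31) = 45, t = -23 − 1·51 = -74  (check: 421·45 + 256·(-74) = 1)
The row with r = 1 (the gcd) gives the Bezout coefficients s = 45, t = -74.
Result: 421 · (45) + 256 · (-74) = 1.

gcd(421, 256) = 1; s = 45, t = -74 (check: 421·45 + 256·(-74) = 1).


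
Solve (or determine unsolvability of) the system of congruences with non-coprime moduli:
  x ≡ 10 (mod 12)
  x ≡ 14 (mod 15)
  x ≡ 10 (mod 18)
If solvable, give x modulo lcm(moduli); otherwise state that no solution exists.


Moduli 12, 15, 18 are not pairwise coprime, so CRT works modulo lcm(m_i) when all pairwise compatibility conditions hold.
Pairwise compatibility: gcd(m_i, m_j) must divide a_i - a_j for every pair.
Merge one congruence at a time:
  Start: x ≡ 10 (mod 12).
  Combine with x ≡ 14 (mod 15): gcd(12, 15) = 3, and 14 - 10 = 4 is NOT divisible by 3.
    ⇒ system is inconsistent (no integer solution).

No solution (the system is inconsistent).


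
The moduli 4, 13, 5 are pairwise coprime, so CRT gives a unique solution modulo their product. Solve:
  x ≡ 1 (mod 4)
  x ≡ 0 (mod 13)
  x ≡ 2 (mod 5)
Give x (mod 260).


Moduli 4, 13, 5 are pairwise coprime; by CRT there is a unique solution modulo M = 4 · 13 · 5 = 260.
Solve pairwise, accumulating the modulus:
  Start with x ≡ 1 (mod 4).
  Combine with x ≡ 0 (mod 13): since gcd(4, 13) = 1, we get a unique residue mod 52.
    Write x = 1 + 4·t and substitute into x ≡ 0 (mod 13): 4·t ≡ 0 − 1 = -1 (mod 13).
    Reduce coefficients mod 13: 4·t ≡ 12 (mod 13).
    The inverse of 4 mod 13 is 10 (since 4·10 = 40 = 3·13 + 1), so t ≡ 10·12 = 120 ≡ 3 (mod 13).
    Then x = 1 + 4·3 = 13, valid modulo lcm(4, 13) = 52: x ≡ 13 (mod 52).
  Combine with x ≡ 2 (mod 5): since gcd(52, 5) = 1, we get a unique residue mod 260.
    Write x = 13 + 52·t and substitute into x ≡ 2 (mod 5): 52·t ≡ 2 − 13 = -11 (mod 5).
    Reduce coefficients mod 5: 2·t ≡ 4 (mod 5).
    The inverse of 2 mod 5 is 3 (since 2·3 = 6 = 1·5 + 1), so t ≡ 3·4 = 12 ≡ 2 (mod 5).
    Then x = 13 + 52·2 = 117, valid modulo lcm(52, 5) = 260: x ≡ 117 (mod 260).
Verify: 117 mod 4 = 1 ✓, 117 mod 13 = 0 ✓, 117 mod 5 = 2 ✓.

x ≡ 117 (mod 260).


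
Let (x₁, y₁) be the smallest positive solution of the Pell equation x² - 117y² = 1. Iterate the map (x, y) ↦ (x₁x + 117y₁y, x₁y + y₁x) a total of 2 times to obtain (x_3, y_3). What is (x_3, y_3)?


Step 1: Find the fundamental solution (x₁, y₁) of x² - 117y² = 1.
  Expand √117 as a continued fraction. a₀ = ⌊√117⌋ = 10; iterate m_{k+1} = d_k·a_k − m_k, d_{k+1} = (117 − m_{k+1}²)/d_k, a_{k+1} = ⌊(a₀ + m_{k+1})/d_{k+1}⌋ (starting m₀ = 0, d₀ = 1), with convergents p_k = a_k·p_{k-1} + p_{k-2}, q_k = a_k·q_{k-1} + q_{k-2} (p₋₁ = 1, q₋₁ = 0):
  k = 0: a₀ = 10; p₀/q₀ = 10/1; p₀² − 117·q₀² = 100 − 117 = -17.
  k = 1: m = 10, d = 17, a = ⌊(10 + 10)/17⌋ = 1; p/q = (1·10 + 1)/(1·1 + 0) = 11/1; p² − 117·q² = 121 − 117 = 4.
  k = 2: m = 7, d = 4, a = ⌊(10 + 7)/4⌋ = 4; p/q = (4·11 + 10)/(4·1 + 1) = 54/5; p² − 117·q² = 2916 − 2925 = -9.
  k = 3: m = 9, d = 9, a = ⌊(10 + 9)/9⌋ = 2; p/q = (2·54 + 11)/(2·5 + 1) = 119/11; p² − 117·q² = 14161 − 14157 = 4.
  k = 4: m = 9, d = 4, a = ⌊(10 + 9)/4⌋ = 4; p/q = (4·119 + 54)/(4·11 + 5) = 530/49; p² − 117·q² = 280900 − 280917 = -17.
  k = 5: m = 7, d = 17, a = ⌊(10 + 7)/17⌋ = 1; p/q = (1·530 + 119)/(1·49 + 11) = 649/60; p² − 117·q² = 421201 − 421200 = 1.
  The first convergent with p² − 117·q² = 1 gives the fundamental solution (x₁, y₁) = (649, 60).
Step 2: Apply the recurrence (x_{n+1}, y_{n+1}) = (x₁x_n + 117y₁y_n, x₁y_n + y₁x_n) repeatedly.
  From (x_1, y_1) = (649, 60): x_2 = 649·649 + 117·60·60 = 842401; y_2 = 649·60 + 60·649 = 77880.
  From (x_2, y_2) = (842401, 77880): x_3 = 649·842401 + 117·60·77880 = 1093435849; y_3 = 649·77880 + 60·842401 = 101088180.
Step 3: Verify x_3² - 117·y_3² = 1195601955878350801 - 1195601955878350800 = 1 (should be 1). ✓

(x_1, y_1) = (649, 60); (x_3, y_3) = (1093435849, 101088180).


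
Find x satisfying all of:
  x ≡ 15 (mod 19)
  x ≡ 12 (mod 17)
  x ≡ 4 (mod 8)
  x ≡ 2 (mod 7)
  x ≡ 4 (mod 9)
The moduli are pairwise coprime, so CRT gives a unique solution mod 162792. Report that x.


Product of moduli M = 19 · 17 · 8 · 7 · 9 = 162792.
Merge one congruence at a time:
  Start: x ≡ 15 (mod 19).
  Combine with x ≡ 12 (mod 17); new modulus lcm = 323.
    Write x = 15 + 19·t and substitute into x ≡ 12 (mod 17): 19·t ≡ 12 − 15 = -3 (mod 17).
    Reduce coefficients mod 17: 2·t ≡ 14 (mod 17).
    The inverse of 2 mod 17 is 9 (since 2·9 = 18 = 1·17 + 1), so t ≡ 9·14 = 126 ≡ 7 (mod 17).
    Then x = 15 + 19·7 = 148, valid modulo lcm(19, 17) = 323: x ≡ 148 (mod 323).
  Combine with x ≡ 4 (mod 8); new modulus lcm = 2584.
    Write x = 148 + 323·t and substitute into x ≡ 4 (mod 8): 323·t ≡ 4 − 148 = -144 (mod 8).
    Reduce coefficients mod 8: 3·t ≡ 0 (mod 8).
    The inverse of 3 mod 8 is 3 (since 3·3 = 9 = 1·8 + 1), so t ≡ 3·0 = 0 ≡ 0 (mod 8).
    Then x = 148 + 323·0 = 148, valid modulo lcm(323, 8) = 2584: x ≡ 148 (mod 2584).
  Combine with x ≡ 2 (mod 7); new modulus lcm = 18088.
    Write x = 148 + 2584·t and substitute into x ≡ 2 (mod 7): 2584·t ≡ 2 − 148 = -146 (mod 7).
    Reduce coefficients mod 7: 1·t ≡ 1 (mod 7).
    So t ≡ 1 (mod 7).
    Then x = 148 + 2584·1 = 2732, valid modulo lcm(2584, 7) = 18088: x ≡ 2732 (mod 18088).
  Combine with x ≡ 4 (mod 9); new modulus lcm = 162792.
    Write x = 2732 + 18088·t and substitute into x ≡ 4 (mod 9): 18088·t ≡ 4 − 2732 = -2728 (mod 9).
    Reduce coefficients mod 9: 7·t ≡ 8 (mod 9).
    The inverse of 7 mod 9 is 4 (since 7·4 = 28 = 3·9 + 1), so t ≡ 4·8 = 32 ≡ 5 (mod 9).
    Then x = 2732 + 18088·5 = 93172, valid modulo lcm(18088, 9) = 162792: x ≡ 93172 (mod 162792).
Verify against each original: 93172 mod 19 = 15, 93172 mod 17 = 12, 93172 mod 8 = 4, 93172 mod 7 = 2, 93172 mod 9 = 4.

x ≡ 93172 (mod 162792).


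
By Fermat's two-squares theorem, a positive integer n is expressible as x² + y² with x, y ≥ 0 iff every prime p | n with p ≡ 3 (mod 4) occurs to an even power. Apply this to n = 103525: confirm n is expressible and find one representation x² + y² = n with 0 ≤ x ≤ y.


Step 1: Factor n = 103525 = 5^2 · 41 · 101.
Step 2: Check the mod-4 condition on each prime factor: 5 ≡ 1 (mod 4), exponent 2; 41 ≡ 1 (mod 4), exponent 1; 101 ≡ 1 (mod 4), exponent 1.
All primes ≡ 3 (mod 4) appear to even exponent (or don't appear), so by the two-squares theorem n IS expressible as a sum of two squares.
Step 3: Build a representation. Group n = k² · m with k = 5 and m = 41 · 101 = 4141 (a product of primes ≡ 1 (mod 4)); a representation of m scales to one of n via (k·x)² + (k·y)² = k²(x² + y²). Each prime p ≡ 1 (mod 4) is itself a sum of two squares; find a² by testing p − a² for a perfect square:
  41: 41 − 1² = 40, 41 − 2² = 37, 41 − 3² = 32, 41 − 4² = 25 = 5² ⇒ 41 = 4² + 5².
  101: 101 − 1² = 100 = 10² ⇒ 101 = 1² + 10².
  Combine using the Brahmagupta–Fibonacci identity (a² + b²)(c² + d²) = (ac − bd)² + (ad + bc)² = (ac + bd)² + (ad − bc)²:
  41 · 101 = 4141: from (4² + 5²)(1² + 10²), take (4·1 − 5·10, 4·10 + 5·1) = (4 − 50, 40 + 5) = (-46, 45); dropping signs (only squares matter) gives (46, 45); check 46² + 45² = 2116 + 2025 = 4141 ✓.
  Scale by k = 5: (5·46, 5·45) = (230, 225).
Step 4: Order so x ≤ y and verify: 225² + 230² = 50625 + 52900 = 103525 = n. ✓

n = 103525 = 225² + 230² (one valid representation with x ≤ y).


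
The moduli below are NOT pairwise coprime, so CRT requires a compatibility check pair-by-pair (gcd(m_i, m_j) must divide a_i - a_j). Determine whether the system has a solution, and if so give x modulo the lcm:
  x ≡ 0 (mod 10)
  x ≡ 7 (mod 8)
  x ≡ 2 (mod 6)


Moduli 10, 8, 6 are not pairwise coprime, so CRT works modulo lcm(m_i) when all pairwise compatibility conditions hold.
Pairwise compatibility: gcd(m_i, m_j) must divide a_i - a_j for every pair.
Merge one congruence at a time:
  Start: x ≡ 0 (mod 10).
  Combine with x ≡ 7 (mod 8): gcd(10, 8) = 2, and 7 - 0 = 7 is NOT divisible by 2.
    ⇒ system is inconsistent (no integer solution).

No solution (the system is inconsistent).


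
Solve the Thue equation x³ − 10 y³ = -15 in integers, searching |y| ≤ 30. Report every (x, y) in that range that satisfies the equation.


The equation is x³ - 10y³ = -15. For fixed y, x³ = 10·y³ − 15, so a solution requires the RHS to be a perfect cube.
Strategy: iterate y from -30 to 30, compute RHS = 10·y³ − 15, and check whether it is a (positive or negative) perfect cube.
Check small values of y:
  y = 0: RHS = -15 is not a perfect cube.
  y = 1: RHS = -5 is not a perfect cube.
  y = -1: RHS = -25 is not a perfect cube.
  y = 2: RHS = 65 is not a perfect cube.
  y = -2: RHS = -95 is not a perfect cube.
  y = 3: RHS = 255 is not a perfect cube.
  y = -3: RHS = -285 is not a perfect cube.
Continuing the search up to |y| = 30 finds no solutions either.
No (x, y) in the scanned range satisfies the equation.

No integer solutions with |y| ≤ 30.


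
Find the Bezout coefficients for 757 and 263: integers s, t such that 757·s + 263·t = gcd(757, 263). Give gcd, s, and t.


Euclidean algorithm on (757, 263) — divide until remainder is 0:
  757 = 2 · 263 + 231
  263 = 1 · 231 + 32
  231 = 7 · 32 + 7
  32 = 4 · 7 + 4
  7 = 1 · 4 + 3
  4 = 1 · 3 + 1
  3 = 3 · 1 + 0
gcd(757, 263) = 1.
Track Bezout coefficients alongside the remainders: start with r₀ = 757 = a·1 + b·0 (s = 1, t = 0) and r₁ = 263 = a·0 + b·1 (s = 0, t = 1); each new remainder r_{k+1} = r_{k-1} − q_k·r_k inherits s_{k+1} = s_{k-1} − q_k·s_k, t_{k+1} = t_{k-1} − q_k·t_k, so r_k = a·s_k + b·t_k at every step:
  q = 2: r = 231, s = 1 − 2·0 = 1, t = 0 − 2·1 = -2  (check: 757·1 + 263·(-2) = 231)
  q = 1: r = 32, s = 0 − 1·1 = -1, t = 1 − 1·(-2) = 3  (check: 757·(-1) + 263·3 = 32)
  q = 7: r = 7, s = 1 − 7·(-1) = 8, t = -2 − 7·3 = -23  (check: 757·8 + 263·(-23) = 7)
  q = 4: r = 4, s = -1 − 4·8 = -33, t = 3 − 4·(-23) = 95  (check: 757·(-33) + 263·95 = 4)
  q = 1: r = 3, s = 8 − 1·(-33) = 41, t = -23 − 1·95 = -118  (check: 757·41 + 263·(-118) = 3)
  q = 1: r = 1, s = -33 − 1·41 = -74, t = 95 − 1·(-118) = 213  (check: 757·(-74) + 263·213 = 1)
The row with r = 1 (the gcd) gives the Bezout coefficients s = -74, t = 213.
Result: 757 · (-74) + 263 · (213) = 1.

gcd(757, 263) = 1; s = -74, t = 213 (check: 757·(-74) + 263·213 = 1).
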